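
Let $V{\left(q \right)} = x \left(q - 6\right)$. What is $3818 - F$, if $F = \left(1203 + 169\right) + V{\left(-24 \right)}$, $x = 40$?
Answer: $3646$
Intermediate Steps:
$V{\left(q \right)} = -240 + 40 q$ ($V{\left(q \right)} = 40 \left(q - 6\right) = 40 \left(-6 + q\right) = -240 + 40 q$)
$F = 172$ ($F = \left(1203 + 169\right) + \left(-240 + 40 \left(-24\right)\right) = 1372 - 1200 = 172$)
$3818 - F = 3818 - 172 = 3646$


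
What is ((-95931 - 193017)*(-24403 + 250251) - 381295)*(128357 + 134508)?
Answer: -17154230593595135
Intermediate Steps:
((-95931 - 193017)*(-24403 + 250251) - 381295)*(128357 + 134508) = (-288948*225848 - 381295)*262865 = (-65258327904 - 381295)*262865 = -65258709199*262865 = -17154230593595135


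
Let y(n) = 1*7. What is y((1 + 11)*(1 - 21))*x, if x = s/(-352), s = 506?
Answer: -161/16 ≈ -10.063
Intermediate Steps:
y(n) = 7
x = -23/16 (x = 506/(-352) = 506*(-1/352) = -23/16 ≈ -1.4375)
y((1 + 11)*(1 - 21))*x = 7*(-23/16) = -161/16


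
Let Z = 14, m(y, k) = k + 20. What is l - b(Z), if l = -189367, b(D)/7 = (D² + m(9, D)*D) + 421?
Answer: -197018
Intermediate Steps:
m(y, k) = 20 + k
b(D) = 2947 + 7*D² + 7*D*(20 + D) (b(D) = 7*((D² + (20 + D)*D) + 421) = 7*((D² + D*(20 + D)) + 421) = 7*(421 + D² + D*(20 + D)) = 2947 + 7*D² + 7*D*(20 + D))
l - b(Z) = -189367 - (2947 + 14*14² + 140*14) = -189367 - (2947 + 14*196 + 1960) = -189367 - (2947 + 2744 + 1960) = -189367 - 1*7651 = -189367 - 7651 = -197018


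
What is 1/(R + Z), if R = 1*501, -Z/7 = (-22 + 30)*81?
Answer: -1/4035 ≈ -0.00024783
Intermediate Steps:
Z = -4536 (Z = -7*(-22 + 30)*81 = -56*81 = -7*648 = -4536)
R = 501
1/(R + Z) = 1/(501 - 4536) = 1/(-4035) = -1/4035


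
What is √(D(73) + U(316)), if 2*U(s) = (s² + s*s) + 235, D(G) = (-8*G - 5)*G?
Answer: √227906/2 ≈ 238.70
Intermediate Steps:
D(G) = G*(-5 - 8*G) (D(G) = (-5 - 8*G)*G = G*(-5 - 8*G))
U(s) = 235/2 + s² (U(s) = ((s² + s*s) + 235)/2 = ((s² + s²) + 235)/2 = (2*s² + 235)/2 = (235 + 2*s²)/2 = 235/2 + s²)
√(D(73) + U(316)) = √(-1*73*(5 + 8*73) + (235/2 + 316²)) = √(-1*73*(5 + 584) + (235/2 + 99856)) = √(-1*73*589 + 199947/2) = √(-42997 + 199947/2) = √(113953/2) = √227906/2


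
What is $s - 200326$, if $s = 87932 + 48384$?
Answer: $-64010$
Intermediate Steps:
$s = 136316$
$s - 200326 = 136316 - 200326 = -64010$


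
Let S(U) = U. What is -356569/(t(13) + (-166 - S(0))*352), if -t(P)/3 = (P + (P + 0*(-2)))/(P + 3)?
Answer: 77096/12635 ≈ 6.1018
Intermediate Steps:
t(P) = -6*P/(3 + P) (t(P) = -3*(P + (P + 0*(-2)))/(P + 3) = -3*(P + (P + 0))/(3 + P) = -3*(P + P)/(3 + P) = -3*2*P/(3 + P) = -6*P/(3 + P))
-356569/(t(13) + (-166 - S(0))*352) = -356569/(-6*13/(3 + 13) + (-166 - 1*0)*352) = -356569/(-6*13/16 + (-166 + 0)*352) = -356569/(-6*13*1/16 - 166*352) = -356569/(-39/8 - 58432) = -356569/(-467495/8) = -356569*(-8/467495) = 77096/12635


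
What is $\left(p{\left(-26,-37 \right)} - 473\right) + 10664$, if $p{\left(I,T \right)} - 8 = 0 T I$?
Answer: $10199$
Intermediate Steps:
$p{\left(I,T \right)} = 8$ ($p{\left(I,T \right)} = 8 + 0 T I = 8 + 0 I = 8 + 0 = 8$)
$\left(p{\left(-26,-37 \right)} - 473\right) + 10664 = \left(8 - 473\right) + 10664 = -465 + 10664 = 10199$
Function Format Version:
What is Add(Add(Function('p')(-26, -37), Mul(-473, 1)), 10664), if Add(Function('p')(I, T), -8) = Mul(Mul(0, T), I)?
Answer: 10199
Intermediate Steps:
Function('p')(I, T) = 8 (Function('p')(I, T) = Add(8, Mul(Mul(0, T), I)) = Add(8, Mul(0, I)) = Add(8, 0) = 8)
Add(Add(Function('p')(-26, -37), Mul(-473, 1)), 10664) = Add(Add(8, Mul(-473, 1)), 10664) = Add(Add(8, -473), 10664) = Add(-465, 10664) = 10199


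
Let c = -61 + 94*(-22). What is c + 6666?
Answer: 4537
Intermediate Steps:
c = -2129 (c = -61 - 2068 = -2129)
c + 6666 = -2129 + 6666 = 4537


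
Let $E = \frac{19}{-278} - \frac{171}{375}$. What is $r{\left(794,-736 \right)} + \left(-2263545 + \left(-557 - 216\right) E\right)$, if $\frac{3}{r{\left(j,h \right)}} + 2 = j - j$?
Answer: $- \frac{39322078021}{17375} \approx -2.2631 \cdot 10^{6}$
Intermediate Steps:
$r{\left(j,h \right)} = - \frac{3}{2}$ ($r{\left(j,h \right)} = \frac{3}{-2 + \left(j - j\right)} = \frac{3}{-2 + 0} = \frac{3}{-2} = 3 \left(- \frac{1}{2}\right) = - \frac{3}{2}$)
$E = - \frac{18221}{34750}$ ($E = 19 \left(- \frac{1}{278}\right) - \frac{57}{125} = - \frac{19}{278} - \frac{57}{125} = - \frac{18221}{34750} \approx -0.52435$)
$r{\left(794,-736 \right)} + \left(-2263545 + \left(-557 - 216\right) E\right) = - \frac{3}{2} - \left(2263545 - \left(-557 - 216\right) \left(- \frac{18221}{34750}\right)\right) = - \frac{3}{2} - \frac{78644103917}{34750} = - \frac{39322078021}{17375}$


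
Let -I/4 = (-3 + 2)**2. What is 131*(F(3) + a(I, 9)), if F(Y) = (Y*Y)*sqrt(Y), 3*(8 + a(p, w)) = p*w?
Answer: -2620 + 1179*sqrt(3) ≈ -577.91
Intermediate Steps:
I = -4 (I = -4*(-3 + 2)**2 = -4*(-1)**2 = -4*1 = -4)
a(p, w) = -8 + p*w/3 (a(p, w) = -8 + (p*w)/3 = -8 + p*w/3)
F(Y) = Y**(5/2) (F(Y) = Y**2*sqrt(Y) = Y**(5/2))
131*(F(3) + a(I, 9)) = 131*(3**(5/2) + (-8 + (1/3)*(-4)*9)) = 131*(9*sqrt(3) + (-8 - 12)) = 131*(9*sqrt(3) - 20) = 131*(-20 + 9*sqrt(3)) = -2620 + 1179*sqrt(3)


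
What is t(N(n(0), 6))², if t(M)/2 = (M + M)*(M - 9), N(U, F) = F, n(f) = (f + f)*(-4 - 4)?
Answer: 5184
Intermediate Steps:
n(f) = -16*f (n(f) = (2*f)*(-8) = -16*f)
t(M) = 4*M*(-9 + M) (t(M) = 2*((M + M)*(M - 9)) = 2*((2*M)*(-9 + M)) = 2*(2*M*(-9 + M)) = 4*M*(-9 + M))
t(N(n(0), 6))² = (4*6*(-9 + 6))² = (4*6*(-3))² = (-72)² = 5184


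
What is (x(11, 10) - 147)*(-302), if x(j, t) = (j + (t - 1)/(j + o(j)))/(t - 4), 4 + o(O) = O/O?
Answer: 1050809/24 ≈ 43784.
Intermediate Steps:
o(O) = -3 (o(O) = -4 + O/O = -4 + 1 = -3)
x(j, t) = (j + (-1 + t)/(-3 + j))/(-4 + t) (x(j, t) = (j + (t - 1)/(j - 3))/(t - 4) = (j + (-1 + t)/(-3 + j))/(-4 + t))
(x(11, 10) - 147)*(-302) = ((-1 + 10 + 11**2 - 3*11)/(12 - 4*11 - 3*10 + 11*10) - 147)*(-302) = ((-1 + 10 + 121 - 33)/(12 - 44 - 30 + 110) - 147)*(-302) = (97/48 - 147)*(-302) = -6959/48*(-302) = 1050809/24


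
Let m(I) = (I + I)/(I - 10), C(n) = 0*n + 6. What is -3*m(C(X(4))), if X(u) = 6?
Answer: 9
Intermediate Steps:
C(n) = 6 (C(n) = 0 + 6 = 6)
m(I) = 2*I/(-10 + I) (m(I) = (2*I)/(-10 + I) = 2*I/(-10 + I))
-3*m(C(X(4))) = -6*6/(-10 + 6) = -6*6/(-4) = -6*6*(-1)/4 = -3*(-3) = 9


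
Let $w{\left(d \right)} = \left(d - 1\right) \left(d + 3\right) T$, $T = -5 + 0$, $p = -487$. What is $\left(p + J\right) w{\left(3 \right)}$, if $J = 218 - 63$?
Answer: $19920$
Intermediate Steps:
$T = -5$
$J = 155$ ($J = 218 - 63 = 155$)
$w{\left(d \right)} = - 5 \left(-1 + d\right) \left(3 + d\right)$ ($w{\left(d \right)} = \left(d - 1\right) \left(d + 3\right) \left(-5\right) = \left(-1 + d\right) \left(3 + d\right) \left(-5\right) = - 5 \left(-1 + d\right) \left(3 + d\right)$)
$\left(p + J\right) w{\left(3 \right)} = \left(-487 + 155\right) \left(15 - 30 - 5 \cdot 3^{2}\right) = - 332 \left(15 - 30 - 45\right) = \left(-332\right) \left(-60\right) = 19920$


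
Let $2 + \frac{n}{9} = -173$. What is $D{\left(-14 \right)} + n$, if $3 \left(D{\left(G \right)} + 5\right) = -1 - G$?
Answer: $- \frac{4727}{3} \approx -1575.7$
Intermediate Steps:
$D{\left(G \right)} = - \frac{16}{3} - \frac{G}{3}$ ($D{\left(G \right)} = -5 + \frac{-1 - G}{3} = -5 - \left(\frac{1}{3} + \frac{G}{3}\right) = - \frac{16}{3} - \frac{G}{3}$)
$n = -1575$ ($n = -18 + 9 \left(-173\right) = -18 - 1557 = -1575$)
$D{\left(-14 \right)} + n = \left(- \frac{16}{3} - - \frac{14}{3}\right) - 1575 = \left(- \frac{16}{3} + \frac{14}{3}\right) - 1575 = - \frac{2}{3} - 1575 = - \frac{4727}{3}$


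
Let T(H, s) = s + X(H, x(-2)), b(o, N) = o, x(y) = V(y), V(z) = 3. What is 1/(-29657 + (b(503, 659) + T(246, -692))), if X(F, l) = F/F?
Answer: -1/29845 ≈ -3.3506e-5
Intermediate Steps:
x(y) = 3
X(F, l) = 1
T(H, s) = 1 + s (T(H, s) = s + 1 = 1 + s)
1/(-29657 + (b(503, 659) + T(246, -692))) = 1/(-29657 + (503 + (1 - 692))) = 1/(-29657 + (503 - 691)) = 1/(-29657 - 188) = 1/(-29845) = -1/29845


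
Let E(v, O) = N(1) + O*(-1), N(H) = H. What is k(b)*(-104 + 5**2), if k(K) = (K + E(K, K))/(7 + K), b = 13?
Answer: -79/20 ≈ -3.9500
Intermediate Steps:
E(v, O) = 1 - O (E(v, O) = 1 + O*(-1) = 1 - O)
k(K) = 1/(7 + K) (k(K) = (K + (1 - K))/(7 + K) = 1/(7 + K))
k(b)*(-104 + 5**2) = (-104 + 5**2)/(7 + 13) = (-104 + 25)/20 = (1/20)*(-79) = -79/20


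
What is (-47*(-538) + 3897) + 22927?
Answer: 52110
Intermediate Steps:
(-47*(-538) + 3897) + 22927 = (25286 + 3897) + 22927 = 29183 + 22927 = 52110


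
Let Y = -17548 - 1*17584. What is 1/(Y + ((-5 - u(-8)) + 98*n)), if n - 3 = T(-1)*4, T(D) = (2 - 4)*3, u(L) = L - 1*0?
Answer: -1/37187 ≈ -2.6891e-5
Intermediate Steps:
u(L) = L (u(L) = L + 0 = L)
T(D) = -6 (T(D) = -2*3 = -6)
n = -21 (n = 3 - 6*4 = 3 - 24 = -21)
Y = -35132 (Y = -17548 - 17584 = -35132)
1/(Y + ((-5 - u(-8)) + 98*n)) = 1/(-35132 + ((-5 - 1*(-8)) + 98*(-21))) = 1/(-35132 + ((-5 + 8) - 2058)) = 1/(-35132 + (3 - 2058)) = 1/(-35132 - 2055) = 1/(-37187) = -1/37187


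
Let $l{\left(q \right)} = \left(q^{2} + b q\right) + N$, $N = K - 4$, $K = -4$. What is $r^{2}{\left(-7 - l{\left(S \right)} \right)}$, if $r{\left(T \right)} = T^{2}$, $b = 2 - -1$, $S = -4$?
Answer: $81$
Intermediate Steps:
$N = -8$ ($N = -4 - 4 = -8$)
$b = 3$ ($b = 2 + 1 = 3$)
$l{\left(q \right)} = -8 + q^{2} + 3 q$ ($l{\left(q \right)} = \left(q^{2} + 3 q\right) - 8 = -8 + q^{2} + 3 q$)
$r^{2}{\left(-7 - l{\left(S \right)} \right)} = \left(\left(-7 - \left(-8 + \left(-4\right)^{2} + 3 \left(-4\right)\right)\right)^{2}\right)^{2} = \left(\left(-7 - \left(-8 + 16 - 12\right)\right)^{2}\right)^{2} = \left(\left(-7 - -4\right)^{2}\right)^{2} = \left(\left(-7 + 4\right)^{2}\right)^{2} = \left(\left(-3\right)^{2}\right)^{2} = 9^{2} = 81$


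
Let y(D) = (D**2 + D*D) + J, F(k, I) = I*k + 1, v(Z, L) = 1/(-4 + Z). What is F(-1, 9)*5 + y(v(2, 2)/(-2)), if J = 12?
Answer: -223/8 ≈ -27.875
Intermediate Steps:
F(k, I) = 1 + I*k
y(D) = 12 + 2*D**2 (y(D) = (D**2 + D*D) + 12 = (D**2 + D**2) + 12 = 2*D**2 + 12 = 12 + 2*D**2)
F(-1, 9)*5 + y(v(2, 2)/(-2)) = (1 + 9*(-1))*5 + (12 + 2*(1/((-4 + 2)*(-2)))**2) = (1 - 9)*5 + (12 + 2*(-1/2/(-2))**2) = -8*5 + (12 + 2*(-1/2*(-1/2))**2) = -40 + (12 + 2*(1/4)**2) = -40 + (12 + 2*(1/16)) = -40 + (12 + 1/8) = -40 + 97/8 = -223/8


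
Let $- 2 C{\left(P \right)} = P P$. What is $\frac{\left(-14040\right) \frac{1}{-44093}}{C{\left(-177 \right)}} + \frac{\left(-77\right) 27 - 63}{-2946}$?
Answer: $\frac{54793588761}{75362476903} \approx 0.72707$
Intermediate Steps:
$C{\left(P \right)} = - \frac{P^{2}}{2}$ ($C{\left(P \right)} = - \frac{P P}{2} = - \frac{P^{2}}{2}$)
$\frac{\left(-14040\right) \frac{1}{-44093}}{C{\left(-177 \right)}} + \frac{\left(-77\right) 27 - 63}{-2946} = \frac{\left(-14040\right) \frac{1}{-44093}}{\left(- \frac{1}{2}\right) \left(-177\right)^{2}} + \frac{\left(-77\right) 27 - 63}{-2946} = \frac{\left(-14040\right) \left(- \frac{1}{44093}\right)}{\left(- \frac{1}{2}\right) 31329} + \left(-2079 - 63\right) \left(- \frac{1}{2946}\right) = \frac{14040}{44093 \left(- \frac{31329}{2}\right)} - - \frac{357}{491} = \frac{14040}{44093} \left(- \frac{2}{31329}\right) + \frac{357}{491} = - \frac{3120}{153487733} + \frac{357}{491} = \frac{54793588761}{75362476903}$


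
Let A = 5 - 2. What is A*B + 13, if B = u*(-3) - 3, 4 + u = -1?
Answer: 49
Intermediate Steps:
u = -5 (u = -4 - 1 = -5)
B = 12 (B = -5*(-3) - 3 = 15 - 3 = 12)
A = 3
A*B + 13 = 3*12 + 13 = 36 + 13 = 49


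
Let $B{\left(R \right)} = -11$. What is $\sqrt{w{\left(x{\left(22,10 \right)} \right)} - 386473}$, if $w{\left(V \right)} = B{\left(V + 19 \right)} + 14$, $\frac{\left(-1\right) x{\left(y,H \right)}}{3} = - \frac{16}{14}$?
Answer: $i \sqrt{386470} \approx 621.67 i$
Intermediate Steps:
$x{\left(y,H \right)} = \frac{24}{7}$ ($x{\left(y,H \right)} = - 3 \left(- \frac{16}{14}\right) = - 3 \left(\left(-16\right) \frac{1}{14}\right) = \left(-3\right) \left(- \frac{8}{7}\right) = \frac{24}{7}$)
$w{\left(V \right)} = 3$ ($w{\left(V \right)} = -11 + 14 = 3$)
$\sqrt{w{\left(x{\left(22,10 \right)} \right)} - 386473} = \sqrt{3 - 386473} = \sqrt{-386470} = i \sqrt{386470}$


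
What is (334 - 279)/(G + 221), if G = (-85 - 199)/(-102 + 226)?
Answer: 341/1356 ≈ 0.25147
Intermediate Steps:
G = -71/31 (G = -284/124 = -284*1/124 = -71/31 ≈ -2.2903)
(334 - 279)/(G + 221) = (334 - 279)/(-71/31 + 221) = 55/(6780/31) = 55*(31/6780) = 341/1356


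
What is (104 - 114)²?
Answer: 100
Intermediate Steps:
(104 - 114)² = (-10)² = 100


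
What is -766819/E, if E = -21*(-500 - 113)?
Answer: -766819/12873 ≈ -59.568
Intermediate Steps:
E = 12873 (E = -21*(-613) = 12873)
-766819/E = -766819/12873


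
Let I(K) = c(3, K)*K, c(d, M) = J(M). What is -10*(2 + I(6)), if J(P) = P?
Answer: -380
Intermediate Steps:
c(d, M) = M
I(K) = K² (I(K) = K*K = K²)
-10*(2 + I(6)) = -10*(2 + 6²) = -10*(2 + 36) = -10*38 = -380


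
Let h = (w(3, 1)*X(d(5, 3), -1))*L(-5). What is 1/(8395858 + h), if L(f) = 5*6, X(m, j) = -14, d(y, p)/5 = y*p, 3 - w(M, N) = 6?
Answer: 1/8397118 ≈ 1.1909e-7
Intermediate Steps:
w(M, N) = -3 (w(M, N) = 3 - 1*6 = 3 - 6 = -3)
d(y, p) = 5*p*y (d(y, p) = 5*(y*p) = 5*(p*y) = 5*p*y)
L(f) = 30
h = 1260 (h = -3*(-14)*30 = 42*30 = 1260)
1/(8395858 + h) = 1/(8395858 + 1260) = 1/8397118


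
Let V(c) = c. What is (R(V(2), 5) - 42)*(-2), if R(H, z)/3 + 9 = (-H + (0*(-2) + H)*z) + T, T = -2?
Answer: 102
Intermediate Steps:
R(H, z) = -33 - 3*H + 3*H*z (R(H, z) = -27 + 3*((-H + (0*(-2) + H)*z) - 2) = -27 + 3*((-H + (0 + H)*z) - 2) = -27 + 3*((-H + H*z) - 2) = -27 + 3*(-2 - H + H*z) = -27 + (-6 - 3*H + 3*H*z) = -33 - 3*H + 3*H*z)
(R(V(2), 5) - 42)*(-2) = ((-33 - 3*2 + 3*2*5) - 42)*(-2) = ((-33 - 6 + 30) - 42)*(-2) = (-9 - 42)*(-2) = -51*(-2) = 102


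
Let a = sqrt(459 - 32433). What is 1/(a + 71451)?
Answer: 23817/1701759125 - 73*I*sqrt(6)/5105277375 ≈ 1.3996e-5 - 3.5025e-8*I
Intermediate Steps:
a = 73*I*sqrt(6) (a = sqrt(-31974) = 73*I*sqrt(6) ≈ 178.81*I)
1/(a + 71451) = 1/(73*I*sqrt(6) + 71451) = 1/(71451 + 73*I*sqrt(6))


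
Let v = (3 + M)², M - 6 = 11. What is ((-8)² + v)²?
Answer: 215296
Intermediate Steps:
M = 17 (M = 6 + 11 = 17)
v = 400 (v = (3 + 17)² = 20² = 400)
((-8)² + v)² = ((-8)² + 400)² = (64 + 400)² = 464² = 215296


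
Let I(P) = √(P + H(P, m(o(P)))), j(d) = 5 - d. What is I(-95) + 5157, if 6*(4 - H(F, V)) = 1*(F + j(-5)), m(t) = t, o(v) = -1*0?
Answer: 5157 + I*√2766/6 ≈ 5157.0 + 8.7655*I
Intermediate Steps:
o(v) = 0
H(F, V) = 7/3 - F/6 (H(F, V) = 4 - (F + (5 - 1*(-5)))/6 = 4 - (F + (5 + 5))/6 = 4 - (F + 10)/6 = 4 - (10 + F)/6 = 4 + (-5/3 - F/6) = 7/3 - F/6)
I(P) = √(7/3 + 5*P/6) (I(P) = √(P + (7/3 - P/6)) = √(7/3 + 5*P/6))
I(-95) + 5157 = √(84 + 30*(-95))/6 + 5157 = √(84 - 2850)/6 + 5157 = √(-2766)/6 + 5157 = (I*√2766)/6 + 5157 = I*√2766/6 + 5157 = 5157 + I*√2766/6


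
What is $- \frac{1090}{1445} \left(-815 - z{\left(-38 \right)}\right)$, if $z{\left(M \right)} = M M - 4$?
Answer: $\frac{491590}{289} \approx 1701.0$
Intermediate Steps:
$z{\left(M \right)} = -4 + M^{2}$ ($z{\left(M \right)} = M^{2} - 4 = -4 + M^{2}$)
$- \frac{1090}{1445} \left(-815 - z{\left(-38 \right)}\right) = - \frac{1090}{1445} \left(-815 - \left(-4 + \left(-38\right)^{2}\right)\right) = \left(-1090\right) \frac{1}{1445} \left(-815 - \left(-4 + 1444\right)\right) = - \frac{218 \left(-815 - 1440\right)}{289} = \left(- \frac{218}{289}\right) \left(-2255\right) = \frac{491590}{289}$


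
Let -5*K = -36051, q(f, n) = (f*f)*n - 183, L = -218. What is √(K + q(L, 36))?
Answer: 12*√298245/5 ≈ 1310.7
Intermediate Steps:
q(f, n) = -183 + n*f² (q(f, n) = f²*n - 183 = n*f² - 183 = -183 + n*f²)
K = 36051/5 (K = -⅕*(-36051) = 36051/5 ≈ 7210.2)
√(K + q(L, 36)) = √(36051/5 + (-183 + 36*(-218)²)) = √(36051/5 + (-183 + 36*47524)) = √(36051/5 + (-183 + 1710864)) = √(36051/5 + 1710681) = √(8589456/5) = 12*√298245/5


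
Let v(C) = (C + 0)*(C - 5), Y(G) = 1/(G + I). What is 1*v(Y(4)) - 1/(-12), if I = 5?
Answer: -149/324 ≈ -0.45988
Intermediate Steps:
Y(G) = 1/(5 + G) (Y(G) = 1/(G + 5) = 1/(5 + G))
v(C) = C*(-5 + C)
1*v(Y(4)) - 1/(-12) = 1*((-5 + 1/(5 + 4))/(5 + 4)) - 1/(-12) = 1*((-5 + 1/9)/9) - 1*(-1/12) = 1*((-5 + ⅑)/9) + 1/12 = 1*((⅑)*(-44/9)) + 1/12 = 1*(-44/81) + 1/12 = -44/81 + 1/12 = -149/324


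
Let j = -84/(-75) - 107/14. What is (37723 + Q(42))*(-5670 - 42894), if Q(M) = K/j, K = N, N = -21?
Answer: -1394255588292/761 ≈ -1.8321e+9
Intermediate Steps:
K = -21
j = -2283/350 (j = -84*(-1/75) - 107*1/14 = 28/25 - 107/14 = -2283/350 ≈ -6.5229)
Q(M) = 2450/761 (Q(M) = -21/(-2283/350) = -21*(-350/2283) = 2450/761)
(37723 + Q(42))*(-5670 - 42894) = (37723 + 2450/761)*(-5670 - 42894) = (28709653/761)*(-48564) = -1394255588292/761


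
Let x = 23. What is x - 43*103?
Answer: -4406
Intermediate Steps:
x - 43*103 = 23 - 43*103 = 23 - 4429 = -4406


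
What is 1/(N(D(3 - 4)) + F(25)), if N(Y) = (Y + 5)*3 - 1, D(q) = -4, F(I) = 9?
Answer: 1/11 ≈ 0.090909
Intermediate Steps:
N(Y) = 14 + 3*Y (N(Y) = (5 + Y)*3 - 1 = (15 + 3*Y) - 1 = 14 + 3*Y)
1/(N(D(3 - 4)) + F(25)) = 1/((14 + 3*(-4)) + 9) = 1/((14 - 12) + 9) = 1/(2 + 9) = 1/11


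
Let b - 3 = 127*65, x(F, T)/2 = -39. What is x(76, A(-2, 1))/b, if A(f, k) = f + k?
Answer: -39/4129 ≈ -0.0094454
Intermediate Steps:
x(F, T) = -78 (x(F, T) = 2*(-39) = -78)
b = 8258 (b = 3 + 127*65 = 3 + 8255 = 8258)
x(76, A(-2, 1))/b = -78/8258 = -78*1/8258 = -39/4129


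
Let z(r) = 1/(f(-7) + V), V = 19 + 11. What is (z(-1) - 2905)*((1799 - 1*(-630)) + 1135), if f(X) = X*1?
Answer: -238125096/23 ≈ -1.0353e+7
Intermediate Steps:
f(X) = X
V = 30
z(r) = 1/23 (z(r) = 1/(-7 + 30) = 1/23)
(z(-1) - 2905)*((1799 - 1*(-630)) + 1135) = (1/23 - 2905)*((1799 - 1*(-630)) + 1135) = -66814*((1799 + 630) + 1135)/23 = -66814*(2429 + 1135)/23 = -66814/23*3564 = -238125096/23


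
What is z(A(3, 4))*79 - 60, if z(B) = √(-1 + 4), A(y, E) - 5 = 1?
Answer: -60 + 79*√3 ≈ 76.832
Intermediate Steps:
A(y, E) = 6 (A(y, E) = 5 + 1 = 6)
z(B) = √3
z(A(3, 4))*79 - 60 = √3*79 - 60 = 79*√3 - 60 = -60 + 79*√3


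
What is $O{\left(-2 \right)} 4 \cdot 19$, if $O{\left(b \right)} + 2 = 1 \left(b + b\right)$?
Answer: $-456$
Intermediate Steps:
$O{\left(b \right)} = -2 + 2 b$ ($O{\left(b \right)} = -2 + 1 \left(b + b\right) = -2 + 1 \cdot 2 b = -2 + 2 b$)
$O{\left(-2 \right)} 4 \cdot 19 = \left(-2 + 2 \left(-2\right)\right) 4 \cdot 19 = \left(-2 - 4\right) 4 \cdot 19 = \left(-6\right) 4 \cdot 19 = \left(-24\right) 19 = -456$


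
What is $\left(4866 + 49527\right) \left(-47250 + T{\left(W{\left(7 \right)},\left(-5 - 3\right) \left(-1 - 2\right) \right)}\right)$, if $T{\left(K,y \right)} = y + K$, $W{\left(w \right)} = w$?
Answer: $-2568383067$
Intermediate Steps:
$T{\left(K,y \right)} = K + y$
$\left(4866 + 49527\right) \left(-47250 + T{\left(W{\left(7 \right)},\left(-5 - 3\right) \left(-1 - 2\right) \right)}\right) = \left(4866 + 49527\right) \left(-47250 + \left(7 + \left(-5 - 3\right) \left(-1 - 2\right)\right)\right) = 54393 \left(-47250 + \left(7 - -24\right)\right) = 54393 \left(-47250 + \left(7 + 24\right)\right) = 54393 \left(-47250 + 31\right) = 54393 \left(-47219\right) = -2568383067$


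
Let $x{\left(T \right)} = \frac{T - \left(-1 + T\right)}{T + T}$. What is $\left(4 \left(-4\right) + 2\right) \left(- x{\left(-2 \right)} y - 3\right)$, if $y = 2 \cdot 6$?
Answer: $0$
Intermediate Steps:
$x{\left(T \right)} = \frac{1}{2 T}$ ($x{\left(T \right)} = 1 \frac{1}{2 T} = \frac{1}{2 T}$)
$y = 12$
$\left(4 \left(-4\right) + 2\right) \left(- x{\left(-2 \right)} y - 3\right) = \left(4 \left(-4\right) + 2\right) \left(- \frac{1}{2 \left(-2\right)} 12 - 3\right) = \left(-16 + 2\right) \left(- \frac{-1}{2 \cdot 2} \cdot 12 - 3\right) = - 14 \left(\left(-1\right) \left(- \frac{1}{4}\right) 12 - 3\right) = - 14 \left(\frac{1}{4} \cdot 12 - 3\right) = - 14 \left(3 - 3\right) = \left(-14\right) 0 = 0$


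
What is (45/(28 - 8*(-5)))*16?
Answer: 180/17 ≈ 10.588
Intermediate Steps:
(45/(28 - 8*(-5)))*16 = (45/(28 + 40))*16 = (45/68)*16 = 180/17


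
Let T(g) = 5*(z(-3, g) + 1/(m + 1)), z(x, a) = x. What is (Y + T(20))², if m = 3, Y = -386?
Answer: 2556801/16 ≈ 1.5980e+5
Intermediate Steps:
T(g) = -55/4 (T(g) = 5*(-3 + 1/(3 + 1)) = 5*(-3 + 1/4) = 5*(-3 + ¼) = 5*(-11/4) = -55/4)
(Y + T(20))² = (-386 - 55/4)² = (-1599/4)² = 2556801/16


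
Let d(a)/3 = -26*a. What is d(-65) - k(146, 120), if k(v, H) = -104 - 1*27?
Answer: 5201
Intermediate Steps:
d(a) = -78*a (d(a) = 3*(-26*a) = -78*a)
k(v, H) = -131 (k(v, H) = -104 - 27 = -131)
d(-65) - k(146, 120) = -78*(-65) - 1*(-131) = 5070 + 131 = 5201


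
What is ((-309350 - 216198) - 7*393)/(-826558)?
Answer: 528299/826558 ≈ 0.63916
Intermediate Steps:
((-309350 - 216198) - 7*393)/(-826558) = (-525548 - 2751)*(-1/826558) = -528299*(-1/826558) = 528299/826558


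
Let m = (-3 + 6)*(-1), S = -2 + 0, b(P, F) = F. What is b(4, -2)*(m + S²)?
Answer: -2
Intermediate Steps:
S = -2
m = -3 (m = 3*(-1) = -3)
b(4, -2)*(m + S²) = -2*(-3 + (-2)²) = -2*(-3 + 4) = -2*1 = -2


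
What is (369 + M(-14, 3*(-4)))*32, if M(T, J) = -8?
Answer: 11552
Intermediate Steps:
(369 + M(-14, 3*(-4)))*32 = (369 - 8)*32 = 361*32 = 11552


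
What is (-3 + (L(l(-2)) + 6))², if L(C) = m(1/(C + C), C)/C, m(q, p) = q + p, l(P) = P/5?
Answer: 3249/64 ≈ 50.766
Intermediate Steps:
l(P) = P/5 (l(P) = P*(⅕) = P/5)
m(q, p) = p + q
L(C) = (C + 1/(2*C))/C (L(C) = (C + 1/(C + C))/C = (C + 1/(2*C))/C)
(-3 + (L(l(-2)) + 6))² = (-3 + ((1 + 1/(2*((⅕)*(-2))²)) + 6))² = (-3 + ((1 + 1/(2*(-⅖)²)) + 6))² = (-3 + ((1 + (½)*(25/4)) + 6))² = (-3 + ((1 + 25/8) + 6))² = (-3 + (33/8 + 6))² = (-3 + 81/8)² = (57/8)² = 3249/64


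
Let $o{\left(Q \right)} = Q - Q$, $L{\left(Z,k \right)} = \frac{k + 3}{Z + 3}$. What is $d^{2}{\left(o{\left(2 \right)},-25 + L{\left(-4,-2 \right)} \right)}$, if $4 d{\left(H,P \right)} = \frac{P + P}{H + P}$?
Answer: $\frac{1}{4} \approx 0.25$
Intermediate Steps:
$L{\left(Z,k \right)} = \frac{3 + k}{3 + Z}$
$o{\left(Q \right)} = 0$
$d{\left(H,P \right)} = \frac{P}{2 \left(H + P\right)}$ ($d{\left(H,P \right)} = \frac{\left(P + P\right) \frac{1}{H + P}}{4} = \frac{2 P \frac{1}{H + P}}{4} = \frac{P}{2 \left(H + P\right)}$)
$d^{2}{\left(o{\left(2 \right)},-25 + L{\left(-4,-2 \right)} \right)} = \left(\frac{-25 + \frac{3 - 2}{3 - 4}}{2 \left(0 - \left(25 - \frac{3 - 2}{3 - 4}\right)\right)}\right)^{2} = \left(\frac{-25 + \frac{1}{-1} \cdot 1}{2 \left(0 - \left(25 - \frac{1}{-1} \cdot 1\right)\right)}\right)^{2} = \left(\frac{-25 - 1}{2 \left(0 - 26\right)}\right)^{2} = \left(\frac{1}{2} \left(-26\right) \frac{1}{0 - 26}\right)^{2} = \left(\frac{1}{2} \left(-26\right) \frac{1}{-26}\right)^{2} = \left(\frac{1}{2} \left(-26\right) \left(- \frac{1}{26}\right)\right)^{2} = \left(\frac{1}{2}\right)^{2} = \frac{1}{4}$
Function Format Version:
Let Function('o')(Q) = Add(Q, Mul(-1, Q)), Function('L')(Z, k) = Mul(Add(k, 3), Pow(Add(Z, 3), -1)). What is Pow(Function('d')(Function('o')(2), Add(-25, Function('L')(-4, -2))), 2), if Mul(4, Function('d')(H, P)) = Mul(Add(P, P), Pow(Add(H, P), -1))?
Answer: Rational(1, 4) ≈ 0.25000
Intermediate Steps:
Function('L')(Z, k) = Mul(Pow(Add(3, Z), -1), Add(3, k)) (Function('L')(Z, k) = Mul(Add(3, k), Pow(Add(3, Z), -1)) = Mul(Pow(Add(3, Z), -1), Add(3, k)))
Function('o')(Q) = 0
Function('d')(H, P) = Mul(Rational(1, 2), P, Pow(Add(H, P), -1)) (Function('d')(H, P) = Mul(Rational(1, 4), Mul(Add(P, P), Pow(Add(H, P), -1))) = Mul(Rational(1, 4), Mul(Mul(2, P), Pow(Add(H, P), -1))) = Mul(Rational(1, 4), Mul(2, P, Pow(Add(H, P), -1))) = Mul(Rational(1, 2), P, Pow(Add(H, P), -1)))
Pow(Function('d')(Function('o')(2), Add(-25, Function('L')(-4, -2))), 2) = Pow(Mul(Rational(1, 2), Add(-25, Mul(Pow(Add(3, -4), -1), Add(3, -2))), Pow(Add(0, Add(-25, Mul(Pow(Add(3, -4), -1), Add(3, -2)))), -1)), 2) = Pow(Mul(Rational(1, 2), Add(-25, Mul(Pow(-1, -1), 1)), Pow(Add(0, Add(-25, Mul(Pow(-1, -1), 1))), -1)), 2) = Pow(Mul(Rational(1, 2), Add(-25, Mul(-1, 1)), Pow(Add(0, Add(-25, Mul(-1, 1))), -1)), 2) = Pow(Mul(Rational(1, 2), Add(-25, -1), Pow(Add(0, Add(-25, -1)), -1)), 2) = Pow(Mul(Rational(1, 2), -26, Pow(Add(0, -26), -1)), 2) = Pow(Mul(Rational(1, 2), -26, Pow(-26, -1)), 2) = Pow(Mul(Rational(1, 2), -26, Rational(-1, 26)), 2) = Pow(Rational(1, 2), 2) = Rational(1, 4)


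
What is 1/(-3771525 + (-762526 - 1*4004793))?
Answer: -1/8538844 ≈ -1.1711e-7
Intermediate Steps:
1/(-3771525 + (-762526 - 1*4004793)) = 1/(-3771525 + (-762526 - 4004793)) = 1/(-3771525 - 4767319) = 1/(-8538844) = -1/8538844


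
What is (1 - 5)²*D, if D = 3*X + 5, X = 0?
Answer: 80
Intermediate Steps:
D = 5 (D = 3*0 + 5 = 0 + 5 = 5)
(1 - 5)²*D = (1 - 5)²*5 = (-4)²*5 = 16*5 = 80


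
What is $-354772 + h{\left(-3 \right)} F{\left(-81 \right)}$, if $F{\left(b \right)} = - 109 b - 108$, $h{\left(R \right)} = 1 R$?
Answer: $-380935$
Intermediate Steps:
$h{\left(R \right)} = R$
$F{\left(b \right)} = -108 - 109 b$
$-354772 + h{\left(-3 \right)} F{\left(-81 \right)} = -354772 - 3 \left(-108 - -8829\right) = -354772 - 3 \left(-108 + 8829\right) = -354772 - 26163 = -380935$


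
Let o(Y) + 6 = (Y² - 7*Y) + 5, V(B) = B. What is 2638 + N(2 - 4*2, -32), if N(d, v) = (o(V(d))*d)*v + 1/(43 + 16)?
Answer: 1027899/59 ≈ 17422.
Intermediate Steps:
o(Y) = -1 + Y² - 7*Y (o(Y) = -6 + ((Y² - 7*Y) + 5) = -6 + (5 + Y² - 7*Y) = -1 + Y² - 7*Y)
N(d, v) = 1/59 + d*v*(-1 + d² - 7*d) (N(d, v) = ((-1 + d² - 7*d)*d)*v + 1/(43 + 16) = (d*(-1 + d² - 7*d))*v + 1/59 = d*v*(-1 + d² - 7*d) + 1/59 = 1/59 + d*v*(-1 + d² - 7*d))
2638 + N(2 - 4*2, -32) = 2638 + (1/59 - 1*(2 - 4*2)*(-32)*(1 - (2 - 4*2)² + 7*(2 - 4*2))) = 2638 + (1/59 - 1*(2 - 8)*(-32)*(1 - (2 - 8)² + 7*(2 - 8))) = 2638 + (1/59 - 1*(-6)*(-32)*(1 - 1*(-6)² + 7*(-6))) = 2638 + (1/59 - 1*(-6)*(-32)*(1 - 1*36 - 42)) = 2638 + (1/59 - 1*(-6)*(-32)*(1 - 36 - 42)) = 2638 + (1/59 - 1*(-6)*(-32)*(-77)) = 2638 + (1/59 + 14784) = 2638 + 872257/59 = 1027899/59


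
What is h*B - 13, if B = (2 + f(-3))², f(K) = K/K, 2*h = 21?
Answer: 163/2 ≈ 81.500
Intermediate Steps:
h = 21/2 (h = (½)*21 = 21/2 ≈ 10.500)
f(K) = 1
B = 9 (B = (2 + 1)² = 3² = 9)
h*B - 13 = (21/2)*9 - 13 = 189/2 - 13 = 163/2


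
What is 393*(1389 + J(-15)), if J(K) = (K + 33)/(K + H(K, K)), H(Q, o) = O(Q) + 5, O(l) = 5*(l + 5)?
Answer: 5457591/10 ≈ 5.4576e+5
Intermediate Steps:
O(l) = 25 + 5*l (O(l) = 5*(5 + l) = 25 + 5*l)
H(Q, o) = 30 + 5*Q (H(Q, o) = (25 + 5*Q) + 5 = 30 + 5*Q)
J(K) = (33 + K)/(30 + 6*K) (J(K) = (K + 33)/(K + (30 + 5*K)) = (33 + K)/(30 + 6*K))
393*(1389 + J(-15)) = 393*(1389 + (33 - 15)/(6*(5 - 15))) = 393*(1389 + (⅙)*18/(-10)) = 393*(1389 + (⅙)*(-⅒)*18) = 393*(1389 - 3/10) = 393*(13887/10) = 5457591/10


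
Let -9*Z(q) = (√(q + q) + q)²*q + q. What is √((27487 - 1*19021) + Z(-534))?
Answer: 2*√(37944930 - 285156*I*√267)/3 ≈ 4114.3 - 251.67*I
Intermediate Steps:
Z(q) = -q/9 - q*(q + √2*√q)²/9 (Z(q) = -((√(q + q) + q)²*q + q)/9 = -((√(2*q) + q)²*q + q)/9 = -((√2*√q + q)²*q + q)/9 = -((q + √2*√q)²*q + q)/9 = -(q*(q + √2*√q)² + q)/9 = -(q + q*(q + √2*√q)²)/9 = -q/9 - q*(q + √2*√q)²/9)
√((27487 - 1*19021) + Z(-534)) = √((27487 - 1*19021) - ⅑*(-534)*(1 + (-534 + √2*√(-534))²)) = √((27487 - 19021) - ⅑*(-534)*(1 + (-534 + √2*(I*√534))²)) = √(8466 - ⅑*(-534)*(1 + (-534 + 2*I*√267)²)) = √(8466 + (178/3 + 178*(-534 + 2*I*√267)²/3)) = √(25576/3 + 178*(-534 + 2*I*√267)²/3)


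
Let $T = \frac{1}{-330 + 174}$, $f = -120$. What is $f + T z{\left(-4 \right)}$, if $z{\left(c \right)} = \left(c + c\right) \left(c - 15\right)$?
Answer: $- \frac{4718}{39} \approx -120.97$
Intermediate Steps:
$z{\left(c \right)} = 2 c \left(-15 + c\right)$
$T = - \frac{1}{156}$ ($T = \frac{1}{-156} = - \frac{1}{156} \approx -0.0064103$)
$f + T z{\left(-4 \right)} = -120 - \frac{2 \left(-4\right) \left(-15 - 4\right)}{156} = -120 - \frac{2 \left(-4\right) \left(-19\right)}{156} = -120 - \frac{38}{39} = - \frac{4718}{39}$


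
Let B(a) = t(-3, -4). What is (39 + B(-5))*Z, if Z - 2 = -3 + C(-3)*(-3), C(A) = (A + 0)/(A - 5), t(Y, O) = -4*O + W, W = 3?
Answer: -493/4 ≈ -123.25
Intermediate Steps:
t(Y, O) = 3 - 4*O (t(Y, O) = -4*O + 3 = 3 - 4*O)
C(A) = A/(-5 + A)
B(a) = 19 (B(a) = 3 - 4*(-4) = 3 + 16 = 19)
Z = -17/8 (Z = 2 + (-3 - 3/(-5 - 3)*(-3)) = 2 + (-3 - 3/(-8)*(-3)) = 2 + (-3 - 3*(-⅛)*(-3)) = 2 + (-3 + (3/8)*(-3)) = 2 + (-3 - 9/8) = 2 - 33/8 = -17/8 ≈ -2.1250)
(39 + B(-5))*Z = (39 + 19)*(-17/8) = 58*(-17/8) = -493/4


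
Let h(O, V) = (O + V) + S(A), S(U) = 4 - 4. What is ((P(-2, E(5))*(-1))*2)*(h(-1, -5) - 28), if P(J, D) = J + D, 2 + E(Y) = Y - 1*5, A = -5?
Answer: -272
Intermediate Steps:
E(Y) = -7 + Y (E(Y) = -2 + (Y - 1*5) = -2 + (Y - 5) = -2 + (-5 + Y) = -7 + Y)
S(U) = 0
h(O, V) = O + V (h(O, V) = (O + V) + 0 = O + V)
P(J, D) = D + J
((P(-2, E(5))*(-1))*2)*(h(-1, -5) - 28) = ((((-7 + 5) - 2)*(-1))*2)*((-1 - 5) - 28) = (((-2 - 2)*(-1))*2)*(-6 - 28) = (-4*(-1)*2)*(-34) = (4*2)*(-34) = 8*(-34) = -272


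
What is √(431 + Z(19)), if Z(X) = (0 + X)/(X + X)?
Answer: √1726/2 ≈ 20.773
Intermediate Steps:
Z(X) = ½ (Z(X) = X/((2*X)) = X*(1/(2*X)) = ½)
√(431 + Z(19)) = √(431 + ½) = √(863/2) = √1726/2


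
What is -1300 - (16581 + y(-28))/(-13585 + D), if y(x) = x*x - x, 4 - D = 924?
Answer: -18839107/14505 ≈ -1298.8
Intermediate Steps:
D = -920 (D = 4 - 1*924 = 4 - 924 = -920)
y(x) = x² - x
-1300 - (16581 + y(-28))/(-13585 + D) = -1300 - (16581 - 28*(-1 - 28))/(-13585 - 920) = -1300 - (16581 - 28*(-29))/(-14505) = -1300 - (16581 + 812)*(-1)/14505 = -1300 - 17393*(-1)/14505 = -1300 - 1*(-17393/14505) = -1300 + 17393/14505 = -18839107/14505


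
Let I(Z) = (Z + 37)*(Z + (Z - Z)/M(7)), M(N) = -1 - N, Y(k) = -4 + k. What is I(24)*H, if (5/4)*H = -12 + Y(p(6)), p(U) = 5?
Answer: -64416/5 ≈ -12883.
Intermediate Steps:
H = -44/5 (H = 4*(-12 + (-4 + 5))/5 = 4*(-12 + 1)/5 = (⅘)*(-11) = -44/5 ≈ -8.8000)
I(Z) = Z*(37 + Z) (I(Z) = (Z + 37)*(Z + (Z - Z)/(-1 - 1*7)) = (37 + Z)*(Z + 0/(-1 - 7)) = (37 + Z)*(Z + 0/(-8)) = (37 + Z)*(Z + 0*(-⅛)) = (37 + Z)*(Z + 0) = (37 + Z)*Z = Z*(37 + Z))
I(24)*H = (24*(37 + 24))*(-44/5) = (24*61)*(-44/5) = 1464*(-44/5) = -64416/5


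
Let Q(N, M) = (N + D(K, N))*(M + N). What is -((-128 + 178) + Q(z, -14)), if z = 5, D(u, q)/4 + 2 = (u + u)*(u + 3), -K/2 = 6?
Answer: 7699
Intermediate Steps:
K = -12 (K = -2*6 = -12)
D(u, q) = -8 + 8*u*(3 + u) (D(u, q) = -8 + 4*((u + u)*(u + 3)) = -8 + 4*((2*u)*(3 + u)) = -8 + 4*(2*u*(3 + u)) = -8 + 8*u*(3 + u))
Q(N, M) = (856 + N)*(M + N) (Q(N, M) = (N + (-8 + 8*(-12)**2 + 24*(-12)))*(M + N) = (N + (-8 + 8*144 - 288))*(M + N) = (N + (-8 + 1152 - 288))*(M + N) = (N + 856)*(M + N) = (856 + N)*(M + N))
-((-128 + 178) + Q(z, -14)) = -((-128 + 178) + (5**2 + 856*(-14) + 856*5 - 14*5)) = -(50 + (25 - 11984 + 4280 - 70)) = -(50 - 7749) = -1*(-7699) = 7699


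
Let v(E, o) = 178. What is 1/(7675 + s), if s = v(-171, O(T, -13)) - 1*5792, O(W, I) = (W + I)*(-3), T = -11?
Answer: 1/2061 ≈ 0.00048520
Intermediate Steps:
O(W, I) = -3*I - 3*W (O(W, I) = (I + W)*(-3) = -3*I - 3*W)
s = -5614 (s = 178 - 1*5792 = 178 - 5792 = -5614)
1/(7675 + s) = 1/(7675 - 5614) = 1/2061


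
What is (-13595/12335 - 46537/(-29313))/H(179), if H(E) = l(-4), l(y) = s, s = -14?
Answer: -17552366/506206197 ≈ -0.034674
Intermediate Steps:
l(y) = -14
H(E) = -14
(-13595/12335 - 46537/(-29313))/H(179) = (-13595/12335 - 46537/(-29313))/(-14) = (-13595*1/12335 - 46537*(-1/29313))*(-1/14) = (-2719/2467 + 46537/29313)*(-1/14) = (35104732/72315171)*(-1/14) = -17552366/506206197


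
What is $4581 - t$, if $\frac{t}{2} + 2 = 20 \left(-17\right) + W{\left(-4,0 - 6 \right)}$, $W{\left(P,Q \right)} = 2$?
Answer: $5261$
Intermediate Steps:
$t = -680$ ($t = -4 + 2 \left(20 \left(-17\right) + 2\right) = -4 + 2 \left(-340 + 2\right) = -4 + 2 \left(-338\right) = -4 - 676 = -680$)
$4581 - t = 4581 - -680 = 4581 + 680 = 5261$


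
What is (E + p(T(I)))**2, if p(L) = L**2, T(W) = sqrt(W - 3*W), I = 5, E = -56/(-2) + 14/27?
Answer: 250000/729 ≈ 342.94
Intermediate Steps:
E = 770/27 (E = -56*(-1/2) + 14*(1/27) = 28 + 14/27 = 770/27 ≈ 28.519)
T(W) = sqrt(2)*sqrt(-W) (T(W) = sqrt(-2*W) = sqrt(2)*sqrt(-W))
(E + p(T(I)))**2 = (770/27 + (sqrt(2)*sqrt(-1*5))**2)**2 = (770/27 + (sqrt(2)*sqrt(-5))**2)**2 = (770/27 + (sqrt(2)*(I*sqrt(5)))**2)**2 = (770/27 + (I*sqrt(10))**2)**2 = (770/27 - 10)**2 = (500/27)**2 = 250000/729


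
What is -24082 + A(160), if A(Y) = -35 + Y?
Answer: -23957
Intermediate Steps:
-24082 + A(160) = -24082 + (-35 + 160) = -24082 + 125 = -23957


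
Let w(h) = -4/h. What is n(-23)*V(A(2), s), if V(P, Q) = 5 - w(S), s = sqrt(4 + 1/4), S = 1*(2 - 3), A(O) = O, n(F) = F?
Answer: -23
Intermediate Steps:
S = -1 (S = 1*(-1) = -1)
s = sqrt(17)/2 (s = sqrt(4 + 1*(1/4)) = sqrt(4 + 1/4) = sqrt(17/4) = sqrt(17)/2 ≈ 2.0616)
V(P, Q) = 1 (V(P, Q) = 5 - (-4)/(-1) = 5 - (-4)*(-1) = 5 - 1*4 = 5 - 4 = 1)
n(-23)*V(A(2), s) = -23*1 = -23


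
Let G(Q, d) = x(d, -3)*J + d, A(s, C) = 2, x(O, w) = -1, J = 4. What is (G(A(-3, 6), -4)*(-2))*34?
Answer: 544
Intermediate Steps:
G(Q, d) = -4 + d (G(Q, d) = -1*4 + d = -4 + d)
(G(A(-3, 6), -4)*(-2))*34 = ((-4 - 4)*(-2))*34 = -8*(-2)*34 = 16*34 = 544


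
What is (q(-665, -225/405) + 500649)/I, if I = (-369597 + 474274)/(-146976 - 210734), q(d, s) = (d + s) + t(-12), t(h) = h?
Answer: -1609603068530/942093 ≈ -1.7085e+6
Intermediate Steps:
q(d, s) = -12 + d + s (q(d, s) = (d + s) - 12 = -12 + d + s)
I = -104677/357710 (I = 104677/(-357710) = 104677*(-1/357710) = -104677/357710 ≈ -0.29263)
(q(-665, -225/405) + 500649)/I = ((-12 - 665 - 225/405) + 500649)/(-104677/357710) = ((-12 - 665 - 225*1/405) + 500649)*(-357710/104677) = ((-12 - 665 - 5/9) + 500649)*(-357710/104677) = (-6098/9 + 500649)*(-357710/104677) = (4499743/9)*(-357710/104677) = -1609603068530/942093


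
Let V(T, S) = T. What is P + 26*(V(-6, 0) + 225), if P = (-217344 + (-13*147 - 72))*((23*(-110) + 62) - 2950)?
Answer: 1188319380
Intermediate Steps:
P = 1188313686 (P = (-217344 + (-1911 - 72))*((-2530 + 62) - 2950) = (-217344 - 1983)*(-2468 - 2950) = -219327*(-5418) = 1188313686)
P + 26*(V(-6, 0) + 225) = 1188313686 + 26*(-6 + 225) = 1188313686 + 26*219 = 1188313686 + 5694 = 1188319380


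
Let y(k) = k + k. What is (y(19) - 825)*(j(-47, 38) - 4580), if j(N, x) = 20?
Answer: 3588720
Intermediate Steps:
y(k) = 2*k
(y(19) - 825)*(j(-47, 38) - 4580) = (2*19 - 825)*(20 - 4580) = (38 - 825)*(-4560) = -787*(-4560) = 3588720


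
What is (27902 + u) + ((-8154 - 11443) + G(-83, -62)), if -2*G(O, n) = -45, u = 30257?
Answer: 77169/2 ≈ 38585.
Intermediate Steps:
G(O, n) = 45/2 (G(O, n) = -1/2*(-45) = 45/2)
(27902 + u) + ((-8154 - 11443) + G(-83, -62)) = (27902 + 30257) + ((-8154 - 11443) + 45/2) = 58159 + (-19597 + 45/2) = 58159 - 39149/2 = 77169/2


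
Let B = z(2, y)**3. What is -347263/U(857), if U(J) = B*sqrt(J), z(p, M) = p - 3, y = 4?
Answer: 347263*sqrt(857)/857 ≈ 11862.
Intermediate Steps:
z(p, M) = -3 + p
B = -1 (B = (-3 + 2)**3 = (-1)**3 = -1)
U(J) = -sqrt(J)
-347263/U(857) = -347263*(-sqrt(857)/857) = -(-347263)*sqrt(857)/857 = 347263*sqrt(857)/857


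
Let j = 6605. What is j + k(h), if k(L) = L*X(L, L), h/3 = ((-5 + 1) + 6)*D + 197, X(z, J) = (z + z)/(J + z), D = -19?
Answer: 7082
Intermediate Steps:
X(z, J) = 2*z/(J + z) (X(z, J) = (2*z)/(J + z) = 2*z/(J + z))
h = 477 (h = 3*(((-5 + 1) + 6)*(-19) + 197) = 3*((-4 + 6)*(-19) + 197) = 3*(2*(-19) + 197) = 3*(-38 + 197) = 3*159 = 477)
k(L) = L (k(L) = L*(2*L/(L + L)) = L*(2*L/((2*L))) = L*(2*L*(1/(2*L))) = L*1 = L)
j + k(h) = 6605 + 477 = 7082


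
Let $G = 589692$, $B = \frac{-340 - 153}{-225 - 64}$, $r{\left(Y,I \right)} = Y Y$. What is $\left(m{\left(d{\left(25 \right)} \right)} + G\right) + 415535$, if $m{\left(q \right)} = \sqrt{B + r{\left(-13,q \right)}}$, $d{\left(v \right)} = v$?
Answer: $1005227 + \frac{\sqrt{49334}}{17} \approx 1.0052 \cdot 10^{6}$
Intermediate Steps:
$r{\left(Y,I \right)} = Y^{2}$
$B = \frac{29}{17}$ ($B = - \frac{493}{-289} = \left(-493\right) \left(- \frac{1}{289}\right) = \frac{29}{17} \approx 1.7059$)
$m{\left(q \right)} = \frac{\sqrt{49334}}{17}$ ($m{\left(q \right)} = \sqrt{\frac{29}{17} + \left(-13\right)^{2}} = \sqrt{\frac{29}{17} + 169} = \sqrt{\frac{2902}{17}} = \frac{\sqrt{49334}}{17}$)
$\left(m{\left(d{\left(25 \right)} \right)} + G\right) + 415535 = \left(\frac{\sqrt{49334}}{17} + 589692\right) + 415535 = \left(589692 + \frac{\sqrt{49334}}{17}\right) + 415535 = 1005227 + \frac{\sqrt{49334}}{17}$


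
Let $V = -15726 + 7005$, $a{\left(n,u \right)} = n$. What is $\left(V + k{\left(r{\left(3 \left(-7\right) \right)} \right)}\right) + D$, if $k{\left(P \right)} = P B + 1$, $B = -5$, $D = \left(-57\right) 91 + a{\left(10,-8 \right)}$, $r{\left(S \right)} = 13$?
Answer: $-13962$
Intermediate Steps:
$D = -5177$ ($D = \left(-57\right) 91 + 10 = -5187 + 10 = -5177$)
$V = -8721$
$k{\left(P \right)} = 1 - 5 P$ ($k{\left(P \right)} = P \left(-5\right) + 1 = - 5 P + 1 = 1 - 5 P$)
$\left(V + k{\left(r{\left(3 \left(-7\right) \right)} \right)}\right) + D = \left(-8721 + \left(1 - 65\right)\right) - 5177 = \left(-8721 - 64\right) - 5177 = -8785 - 5177 = -13962$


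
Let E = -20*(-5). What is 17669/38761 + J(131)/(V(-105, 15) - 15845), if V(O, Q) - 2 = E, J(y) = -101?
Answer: 282077928/610214423 ≈ 0.46226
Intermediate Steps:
E = 100
V(O, Q) = 102 (V(O, Q) = 2 + 100 = 102)
17669/38761 + J(131)/(V(-105, 15) - 15845) = 17669/38761 - 101/(102 - 15845) = 17669*(1/38761) - 101/(-15743) = 17669/38761 - 101*(-1/15743) = 17669/38761 + 101/15743 = 282077928/610214423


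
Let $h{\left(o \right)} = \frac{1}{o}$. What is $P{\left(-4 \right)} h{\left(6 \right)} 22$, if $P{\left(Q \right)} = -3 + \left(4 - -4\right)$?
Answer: $\frac{55}{3} \approx 18.333$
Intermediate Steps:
$P{\left(Q \right)} = 5$ ($P{\left(Q \right)} = -3 + \left(4 + 4\right) = -3 + 8 = 5$)
$P{\left(-4 \right)} h{\left(6 \right)} 22 = \frac{5}{6} \cdot 22 = \frac{55}{3}$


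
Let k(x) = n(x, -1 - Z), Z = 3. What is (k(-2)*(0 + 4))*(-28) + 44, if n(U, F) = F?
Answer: 492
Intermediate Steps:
k(x) = -4 (k(x) = -1 - 1*3 = -1 - 3 = -4)
(k(-2)*(0 + 4))*(-28) + 44 = -4*(0 + 4)*(-28) + 44 = -4*4*(-28) + 44 = -16*(-28) + 44 = 448 + 44 = 492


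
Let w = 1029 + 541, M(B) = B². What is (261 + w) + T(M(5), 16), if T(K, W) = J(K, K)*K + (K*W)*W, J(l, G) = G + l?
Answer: 9481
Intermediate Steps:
w = 1570
T(K, W) = 2*K² + K*W² (T(K, W) = (K + K)*K + (K*W)*W = (2*K)*K + K*W² = 2*K² + K*W²)
(261 + w) + T(M(5), 16) = (261 + 1570) + 5²*(16² + 2*5²) = 1831 + 25*(256 + 2*25) = 1831 + 25*(256 + 50) = 1831 + 25*306 = 1831 + 7650 = 9481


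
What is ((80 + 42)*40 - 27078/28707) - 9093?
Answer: -40323223/9569 ≈ -4213.9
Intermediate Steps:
((80 + 42)*40 - 27078/28707) - 9093 = (122*40 - 27078*1/28707) - 9093 = (4880 - 9026/9569) - 9093 = 46687694/9569 - 9093 = -40323223/9569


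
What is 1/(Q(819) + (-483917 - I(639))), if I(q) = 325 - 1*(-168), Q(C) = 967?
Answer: -1/483443 ≈ -2.0685e-6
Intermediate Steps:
I(q) = 493 (I(q) = 325 + 168 = 493)
1/(Q(819) + (-483917 - I(639))) = 1/(967 + (-483917 - 1*493)) = 1/(967 + (-483917 - 493)) = 1/(967 - 484410) = 1/(-483443) = -1/483443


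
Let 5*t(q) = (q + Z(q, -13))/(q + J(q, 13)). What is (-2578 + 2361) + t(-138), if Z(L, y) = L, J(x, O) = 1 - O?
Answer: -27079/125 ≈ -216.63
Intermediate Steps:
t(q) = 2*q/(5*(-12 + q)) (t(q) = ((q + q)/(q + (1 - 1*13)))/5 = ((2*q)/(q + (1 - 13)))/5 = ((2*q)/(q - 12))/5 = ((2*q)/(-12 + q))/5 = (2*q/(-12 + q))/5 = 2*q/(5*(-12 + q)))
(-2578 + 2361) + t(-138) = (-2578 + 2361) + (2/5)*(-138)/(-12 - 138) = -217 + (2/5)*(-138)/(-150) = -217 + (2/5)*(-138)*(-1/150) = -217 + 46/125 = -27079/125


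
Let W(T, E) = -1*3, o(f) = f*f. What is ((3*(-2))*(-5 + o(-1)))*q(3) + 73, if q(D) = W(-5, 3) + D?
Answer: 73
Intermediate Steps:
o(f) = f²
W(T, E) = -3
q(D) = -3 + D
((3*(-2))*(-5 + o(-1)))*q(3) + 73 = ((3*(-2))*(-5 + (-1)²))*(-3 + 3) + 73 = -6*(-5 + 1)*0 + 73 = -6*(-4)*0 + 73 = 24*0 + 73 = 0 + 73 = 73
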